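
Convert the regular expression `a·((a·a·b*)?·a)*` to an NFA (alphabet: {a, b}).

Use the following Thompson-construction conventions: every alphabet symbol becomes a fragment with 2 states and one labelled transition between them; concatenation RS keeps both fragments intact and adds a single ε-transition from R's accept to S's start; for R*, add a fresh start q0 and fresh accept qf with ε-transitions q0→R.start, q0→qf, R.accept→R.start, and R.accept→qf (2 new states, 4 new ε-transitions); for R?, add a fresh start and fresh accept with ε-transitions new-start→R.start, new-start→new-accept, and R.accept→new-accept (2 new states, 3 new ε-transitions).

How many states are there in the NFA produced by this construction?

16

Recursing over subexpressions:
Each of the 5 symbol leaves contributes a 2-state fragment.
  b* : 4 states
  a·a·b* : 8 states
  (a·a·b*)? : 10 states
  (a·a·b*)?·a : 12 states
  ((a·a·b*)?·a)* : 14 states
  a·((a·a·b*)?·a)* : 16 states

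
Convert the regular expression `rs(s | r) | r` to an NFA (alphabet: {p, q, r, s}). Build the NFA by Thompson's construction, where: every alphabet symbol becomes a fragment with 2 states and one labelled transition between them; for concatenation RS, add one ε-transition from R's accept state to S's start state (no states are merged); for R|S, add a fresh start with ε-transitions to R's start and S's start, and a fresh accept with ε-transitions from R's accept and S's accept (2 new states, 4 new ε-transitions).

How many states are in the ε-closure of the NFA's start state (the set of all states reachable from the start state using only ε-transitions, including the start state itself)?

3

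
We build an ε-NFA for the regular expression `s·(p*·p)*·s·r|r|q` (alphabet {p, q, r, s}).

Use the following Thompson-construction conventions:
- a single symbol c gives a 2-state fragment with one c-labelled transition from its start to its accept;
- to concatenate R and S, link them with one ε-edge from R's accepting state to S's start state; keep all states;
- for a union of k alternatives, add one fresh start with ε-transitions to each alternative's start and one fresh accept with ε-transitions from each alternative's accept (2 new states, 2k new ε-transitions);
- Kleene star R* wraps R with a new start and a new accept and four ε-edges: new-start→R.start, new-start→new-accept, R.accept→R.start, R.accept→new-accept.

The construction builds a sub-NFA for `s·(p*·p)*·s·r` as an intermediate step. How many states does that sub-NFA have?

14

Fragment for `s·(p*·p)*·s·r`:
Each of the 5 symbol leaves contributes a 2-state fragment.
  p* → 4 states
  p*·p → 6 states
  (p*·p)* → 8 states
  s·(p*·p)*·s·r → 14 states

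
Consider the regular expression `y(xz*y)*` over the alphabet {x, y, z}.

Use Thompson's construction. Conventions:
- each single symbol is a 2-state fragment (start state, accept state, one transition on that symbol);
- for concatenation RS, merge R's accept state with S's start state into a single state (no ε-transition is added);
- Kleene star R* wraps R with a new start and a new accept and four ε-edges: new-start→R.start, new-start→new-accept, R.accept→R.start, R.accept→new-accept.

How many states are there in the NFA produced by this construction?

Bottom-up over the parse tree:
Each of the 4 symbol leaves contributes a 2-state fragment.
  z* — 4 states
  xz*y — 6 states
  (xz*y)* — 8 states
  y(xz*y)* — 9 states

9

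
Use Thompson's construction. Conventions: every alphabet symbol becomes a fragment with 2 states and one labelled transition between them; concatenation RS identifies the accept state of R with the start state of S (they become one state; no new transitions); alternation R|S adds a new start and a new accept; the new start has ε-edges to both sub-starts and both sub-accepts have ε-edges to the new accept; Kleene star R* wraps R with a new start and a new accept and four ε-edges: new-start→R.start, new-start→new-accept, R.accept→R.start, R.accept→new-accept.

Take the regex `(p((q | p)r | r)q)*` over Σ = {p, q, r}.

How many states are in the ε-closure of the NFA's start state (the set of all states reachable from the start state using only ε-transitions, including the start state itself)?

3

Work bottom-up. For each fragment F, track |ε-closure(F.start)| and whether F's accept lies in that closure (i.e. whether F accepts ε). A single-symbol fragment has closure size 1 and does not accept ε.
  q | p : new start ε-reaches every alternative's start; none of them accept ε, so the new accept is not reached: |ε-closure| = 1 + 1 + 1 = 3
  (q | p)r : same as the first factor's closure: |ε-closure| = 3
  (q | p)r | r : new start ε-reaches every alternative's start; none of them accept ε, so the new accept is not reached: |ε-closure| = 1 + 3 + 1 = 5
  p((q | p)r | r)q : |ε-closure| equals the left operand's closure size = 1 (its accept is not ε-reachable, so the closure stops there)
  (p((q | p)r | r)q)* : |ε-closure| = 1 (new start) + 1 (body) + 1 (new accept) = 3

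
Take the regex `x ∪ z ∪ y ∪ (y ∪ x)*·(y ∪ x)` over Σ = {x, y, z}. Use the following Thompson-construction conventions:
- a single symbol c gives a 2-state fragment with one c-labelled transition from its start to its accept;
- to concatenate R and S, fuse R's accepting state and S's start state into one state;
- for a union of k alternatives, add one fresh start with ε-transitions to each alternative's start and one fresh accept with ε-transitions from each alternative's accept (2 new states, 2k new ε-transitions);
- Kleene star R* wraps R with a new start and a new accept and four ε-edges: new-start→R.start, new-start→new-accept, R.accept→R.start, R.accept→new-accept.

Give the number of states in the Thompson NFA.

21

Bottom-up over the parse tree:
Each of the 7 symbol leaves contributes a 2-state fragment.
  y ∪ x : 6 states
  (y ∪ x)* : 8 states
  y ∪ x : 6 states
  (y ∪ x)*·(y ∪ x) : 13 states
  x ∪ z ∪ y ∪ (y ∪ x)*·(y ∪ x) : 21 states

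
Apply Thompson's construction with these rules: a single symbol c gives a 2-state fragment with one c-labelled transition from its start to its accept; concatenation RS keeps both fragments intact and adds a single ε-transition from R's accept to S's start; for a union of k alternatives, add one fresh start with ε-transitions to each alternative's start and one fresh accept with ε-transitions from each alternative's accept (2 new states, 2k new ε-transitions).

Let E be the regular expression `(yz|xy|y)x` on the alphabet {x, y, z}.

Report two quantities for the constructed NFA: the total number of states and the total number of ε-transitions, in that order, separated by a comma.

14, 9

Bottom-up over the parse tree:
Each of the 6 symbol leaves contributes 2 states and 0 ε-transitions.
  yz : 4 states, 1 ε-transition
  xy : 4 states, 1 ε-transition
  yz|xy|y : 12 states, 8 ε-transitions
  (yz|xy|y)x : 14 states, 9 ε-transitions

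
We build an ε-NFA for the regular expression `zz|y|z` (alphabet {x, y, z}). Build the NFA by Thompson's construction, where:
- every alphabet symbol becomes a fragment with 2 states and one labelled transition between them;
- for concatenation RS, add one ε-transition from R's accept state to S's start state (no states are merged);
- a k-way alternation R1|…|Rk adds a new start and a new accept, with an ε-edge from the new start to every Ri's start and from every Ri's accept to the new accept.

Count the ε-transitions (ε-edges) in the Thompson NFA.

Recursing over subexpressions:
Each of the 4 symbol leaves contributes 0 ε-transitions.
  zz = 1 ε-transition
  zz|y|z = 7 ε-transitions

7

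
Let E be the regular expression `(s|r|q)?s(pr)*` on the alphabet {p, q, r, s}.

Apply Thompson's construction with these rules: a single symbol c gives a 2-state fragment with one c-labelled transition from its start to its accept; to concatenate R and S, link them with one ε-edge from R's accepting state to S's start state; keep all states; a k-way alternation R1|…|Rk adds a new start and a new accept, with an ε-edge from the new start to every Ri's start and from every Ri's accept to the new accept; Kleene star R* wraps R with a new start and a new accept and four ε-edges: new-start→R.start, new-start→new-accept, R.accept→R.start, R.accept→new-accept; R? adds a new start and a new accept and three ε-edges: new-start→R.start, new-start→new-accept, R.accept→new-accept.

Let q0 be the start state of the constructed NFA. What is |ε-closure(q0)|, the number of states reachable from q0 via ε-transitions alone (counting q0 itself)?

7

Compute the ε-closure size of each fragment's start state recursively; a symbol fragment's start has no outgoing ε-edge, so its closure is just itself (size 1).
  s|r|q : |closure| = 1 + 1 + 1 + 1 = 4 (the new accept is not ε-reachable since no branch accepts ε)
  (s|r|q)? : |closure| = 1 (new start) + 4 (body) + 1 (new accept, via ε) = 6
  pr : same as the first factor's closure: |closure| = 1
  (pr)* : the star's fresh start ε-reaches both the body's start and the fresh accept: |closure| = 2 + 1 = 3
  (s|r|q)?s(pr)* : |closure| = 6 + 1 = 7 (closure spills across the concat boundary because the left factor accepts ε)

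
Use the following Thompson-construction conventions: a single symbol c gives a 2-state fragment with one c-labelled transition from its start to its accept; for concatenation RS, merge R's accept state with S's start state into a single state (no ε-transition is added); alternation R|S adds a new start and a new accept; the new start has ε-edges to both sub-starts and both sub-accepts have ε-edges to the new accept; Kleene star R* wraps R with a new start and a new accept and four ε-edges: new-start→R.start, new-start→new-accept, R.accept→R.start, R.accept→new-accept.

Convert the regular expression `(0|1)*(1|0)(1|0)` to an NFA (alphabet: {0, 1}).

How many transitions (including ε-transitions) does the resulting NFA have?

22

By structural recursion:
Each of the 6 symbol leaves contributes 1 transition (1 symbol, 0 ε).
  0|1 = 6 transitions (2 symbol, 4 ε)
  (0|1)* = 10 transitions (2 symbol, 8 ε)
  1|0 = 6 transitions (2 symbol, 4 ε)
  1|0 = 6 transitions (2 symbol, 4 ε)
  (0|1)*(1|0)(1|0) = 22 transitions (6 symbol, 16 ε)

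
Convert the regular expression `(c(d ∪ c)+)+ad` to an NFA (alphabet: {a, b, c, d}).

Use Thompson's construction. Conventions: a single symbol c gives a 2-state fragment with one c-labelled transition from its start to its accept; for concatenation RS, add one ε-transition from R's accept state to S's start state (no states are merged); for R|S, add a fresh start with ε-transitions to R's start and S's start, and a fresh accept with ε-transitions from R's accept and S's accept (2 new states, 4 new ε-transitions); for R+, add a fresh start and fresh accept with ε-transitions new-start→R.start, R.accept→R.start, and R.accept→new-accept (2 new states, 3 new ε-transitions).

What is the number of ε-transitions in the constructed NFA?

By structural recursion:
Each of the 5 symbol leaves contributes 0 ε-transitions.
  d ∪ c = 4 ε-transitions
  (d ∪ c)+ = 7 ε-transitions
  c(d ∪ c)+ = 8 ε-transitions
  (c(d ∪ c)+)+ = 11 ε-transitions
  (c(d ∪ c)+)+ad = 13 ε-transitions

13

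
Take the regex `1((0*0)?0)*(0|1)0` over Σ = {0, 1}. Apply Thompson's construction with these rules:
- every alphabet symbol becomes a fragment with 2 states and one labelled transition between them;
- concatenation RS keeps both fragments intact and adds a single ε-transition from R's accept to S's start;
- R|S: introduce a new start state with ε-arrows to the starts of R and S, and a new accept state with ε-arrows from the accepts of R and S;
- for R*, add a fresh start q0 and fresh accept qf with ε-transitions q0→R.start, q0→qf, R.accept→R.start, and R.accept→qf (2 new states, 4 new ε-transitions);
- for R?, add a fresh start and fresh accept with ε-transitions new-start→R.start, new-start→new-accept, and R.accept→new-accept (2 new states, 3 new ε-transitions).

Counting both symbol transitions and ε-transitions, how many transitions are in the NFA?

Recursing over subexpressions:
Each of the 7 symbol leaves contributes 1 transition (1 symbol, 0 ε).
  0* — 5 transitions (1 symbol, 4 ε)
  0*0 — 7 transitions (2 symbol, 5 ε)
  (0*0)? — 10 transitions (2 symbol, 8 ε)
  (0*0)?0 — 12 transitions (3 symbol, 9 ε)
  ((0*0)?0)* — 16 transitions (3 symbol, 13 ε)
  0|1 — 6 transitions (2 symbol, 4 ε)
  1((0*0)?0)*(0|1)0 — 27 transitions (7 symbol, 20 ε)

27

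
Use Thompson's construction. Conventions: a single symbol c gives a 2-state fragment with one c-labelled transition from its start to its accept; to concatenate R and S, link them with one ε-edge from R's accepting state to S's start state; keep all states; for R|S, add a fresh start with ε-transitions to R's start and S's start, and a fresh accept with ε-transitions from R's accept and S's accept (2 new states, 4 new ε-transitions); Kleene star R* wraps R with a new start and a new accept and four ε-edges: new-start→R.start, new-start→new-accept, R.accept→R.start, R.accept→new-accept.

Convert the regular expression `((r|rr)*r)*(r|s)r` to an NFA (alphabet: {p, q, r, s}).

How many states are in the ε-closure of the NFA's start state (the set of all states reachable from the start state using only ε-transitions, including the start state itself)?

Let C(F) = |ε-closure(F.start)| within fragment F, and note whether F accepts ε. Symbol fragments have C = 1 and do not accept ε. Then:
  rr → same as the first factor's closure: C = 1
  r|rr → C = 1 + 1 + 1 = 3 (the new accept is not ε-reachable since no branch accepts ε)
  (r|rr)* → C = 1 (new start) + 3 (body) + 1 (new accept) = 5
  (r|rr)*r → C = 5 + 1 = 6 (closure spills across the concat boundary because the left factor accepts ε)
  ((r|rr)*r)* → new start has ε-edges to the inner start and to the new accept, so C = 2 + 6 = 8
  r|s → C = 1 + 1 + 1 = 3 (the new accept is not ε-reachable since no branch accepts ε)
  ((r|rr)*r)*(r|s)r → the left operand accepts ε, so the closure extends into the next operand (via the concat ε-link); C = 8 + 3 = 11

11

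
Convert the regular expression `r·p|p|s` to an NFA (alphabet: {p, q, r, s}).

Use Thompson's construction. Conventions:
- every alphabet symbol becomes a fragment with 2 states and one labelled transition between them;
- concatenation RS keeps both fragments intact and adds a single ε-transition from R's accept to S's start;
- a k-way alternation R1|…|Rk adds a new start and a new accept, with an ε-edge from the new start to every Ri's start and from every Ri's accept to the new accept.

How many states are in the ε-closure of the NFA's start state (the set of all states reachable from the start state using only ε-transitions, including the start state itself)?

Compute the ε-closure size of each fragment's start state recursively; a symbol fragment's start has no outgoing ε-edge, so its closure is just itself (size 1).
  r·p — |closure| equals the left operand's closure size = 1 (its accept is not ε-reachable, so the closure stops there)
  r·p|p|s — new start ε-reaches every alternative's start; none of them accept ε, so the new accept is not reached: |closure| = 1 + 1 + 1 + 1 = 4

4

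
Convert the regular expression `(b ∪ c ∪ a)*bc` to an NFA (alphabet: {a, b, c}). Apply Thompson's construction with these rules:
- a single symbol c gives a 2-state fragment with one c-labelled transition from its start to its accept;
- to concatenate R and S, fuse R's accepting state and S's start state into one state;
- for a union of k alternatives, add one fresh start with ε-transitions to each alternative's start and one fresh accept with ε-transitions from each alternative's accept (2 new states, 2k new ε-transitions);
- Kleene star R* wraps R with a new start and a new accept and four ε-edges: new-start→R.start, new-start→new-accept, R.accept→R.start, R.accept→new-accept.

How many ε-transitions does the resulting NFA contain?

10

Per subexpression:
Each of the 5 symbol leaves contributes 0 ε-transitions.
  b ∪ c ∪ a = 6 ε-transitions
  (b ∪ c ∪ a)* = 10 ε-transitions
  (b ∪ c ∪ a)*bc = 10 ε-transitions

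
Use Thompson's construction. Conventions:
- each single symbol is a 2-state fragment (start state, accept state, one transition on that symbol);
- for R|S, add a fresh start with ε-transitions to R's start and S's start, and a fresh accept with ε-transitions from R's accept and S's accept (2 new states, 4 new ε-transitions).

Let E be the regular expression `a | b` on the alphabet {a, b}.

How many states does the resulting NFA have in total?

Bottom-up over the parse tree:
Each of the 2 symbol leaves contributes a 2-state fragment.
  a | b = 6 states

6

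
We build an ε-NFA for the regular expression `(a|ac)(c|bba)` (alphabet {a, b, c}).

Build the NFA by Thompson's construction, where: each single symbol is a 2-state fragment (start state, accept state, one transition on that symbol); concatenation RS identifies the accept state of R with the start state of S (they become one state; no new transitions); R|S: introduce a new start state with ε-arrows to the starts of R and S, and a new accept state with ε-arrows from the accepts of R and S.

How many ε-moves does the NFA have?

Per subexpression:
Each of the 7 symbol leaves contributes 0 ε-transitions.
  ac : 0 ε-transitions
  a|ac : 4 ε-transitions
  bba : 0 ε-transitions
  c|bba : 4 ε-transitions
  (a|ac)(c|bba) : 8 ε-transitions

8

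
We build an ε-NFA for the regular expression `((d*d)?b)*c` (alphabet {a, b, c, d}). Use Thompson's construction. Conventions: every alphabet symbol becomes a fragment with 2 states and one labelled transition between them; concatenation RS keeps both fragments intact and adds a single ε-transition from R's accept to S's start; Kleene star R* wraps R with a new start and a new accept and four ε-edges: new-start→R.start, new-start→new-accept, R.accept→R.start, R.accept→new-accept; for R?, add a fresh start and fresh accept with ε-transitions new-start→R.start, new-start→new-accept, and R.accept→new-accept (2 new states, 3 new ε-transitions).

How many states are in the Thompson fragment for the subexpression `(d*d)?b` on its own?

10

Fragment for `(d*d)?b`:
Each of the 3 symbol leaves contributes a 2-state fragment.
  d* — 4 states
  d*d — 6 states
  (d*d)? — 8 states
  (d*d)?b — 10 states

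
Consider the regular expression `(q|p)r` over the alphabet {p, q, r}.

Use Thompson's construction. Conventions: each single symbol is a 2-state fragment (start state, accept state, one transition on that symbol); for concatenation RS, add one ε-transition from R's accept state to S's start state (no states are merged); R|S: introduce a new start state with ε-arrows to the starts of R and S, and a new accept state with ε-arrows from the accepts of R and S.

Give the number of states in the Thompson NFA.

8

Recursing over subexpressions:
Each of the 3 symbol leaves contributes a 2-state fragment.
  q|p : 6 states
  (q|p)r : 8 states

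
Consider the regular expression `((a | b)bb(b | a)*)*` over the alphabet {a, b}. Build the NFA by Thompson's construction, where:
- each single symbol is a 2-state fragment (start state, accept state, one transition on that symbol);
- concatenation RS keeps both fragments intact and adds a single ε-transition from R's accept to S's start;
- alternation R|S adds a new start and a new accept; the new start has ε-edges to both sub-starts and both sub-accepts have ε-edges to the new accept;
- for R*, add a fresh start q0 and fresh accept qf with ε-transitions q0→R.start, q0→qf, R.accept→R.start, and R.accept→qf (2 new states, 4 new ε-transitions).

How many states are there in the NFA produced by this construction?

20

Per subexpression:
Each of the 6 symbol leaves contributes a 2-state fragment.
  a | b → 6 states
  b | a → 6 states
  (b | a)* → 8 states
  (a | b)bb(b | a)* → 18 states
  ((a | b)bb(b | a)*)* → 20 states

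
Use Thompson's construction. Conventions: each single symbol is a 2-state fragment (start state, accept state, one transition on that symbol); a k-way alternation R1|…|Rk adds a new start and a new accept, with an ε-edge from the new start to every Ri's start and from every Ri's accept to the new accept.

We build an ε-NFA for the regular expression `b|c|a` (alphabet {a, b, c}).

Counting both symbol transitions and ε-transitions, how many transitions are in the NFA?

9

Building bottom-up:
Each of the 3 symbol leaves contributes 1 transition (1 symbol, 0 ε).
  b|c|a : 9 transitions (3 symbol, 6 ε)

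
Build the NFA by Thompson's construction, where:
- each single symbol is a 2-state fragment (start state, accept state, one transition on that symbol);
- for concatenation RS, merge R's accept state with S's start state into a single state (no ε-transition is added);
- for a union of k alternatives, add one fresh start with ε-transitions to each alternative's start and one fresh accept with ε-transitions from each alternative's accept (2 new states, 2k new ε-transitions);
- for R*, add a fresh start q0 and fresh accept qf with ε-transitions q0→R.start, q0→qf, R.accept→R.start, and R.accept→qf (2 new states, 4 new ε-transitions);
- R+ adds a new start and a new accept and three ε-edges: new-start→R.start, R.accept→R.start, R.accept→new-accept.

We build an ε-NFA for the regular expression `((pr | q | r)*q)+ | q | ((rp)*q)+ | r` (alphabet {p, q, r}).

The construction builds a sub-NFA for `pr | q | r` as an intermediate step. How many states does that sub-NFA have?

Fragment for `pr | q | r`:
Each of the 4 symbol leaves contributes a 2-state fragment.
  pr = 3 states
  pr | q | r = 9 states

9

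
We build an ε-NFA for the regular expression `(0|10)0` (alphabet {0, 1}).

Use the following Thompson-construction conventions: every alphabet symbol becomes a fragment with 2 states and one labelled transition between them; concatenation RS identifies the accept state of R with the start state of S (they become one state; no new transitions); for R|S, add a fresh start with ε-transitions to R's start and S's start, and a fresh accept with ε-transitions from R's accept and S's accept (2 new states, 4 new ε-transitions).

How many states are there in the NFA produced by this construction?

Per subexpression:
Each of the 4 symbol leaves contributes a 2-state fragment.
  10 → 3 states
  0|10 → 7 states
  (0|10)0 → 8 states

8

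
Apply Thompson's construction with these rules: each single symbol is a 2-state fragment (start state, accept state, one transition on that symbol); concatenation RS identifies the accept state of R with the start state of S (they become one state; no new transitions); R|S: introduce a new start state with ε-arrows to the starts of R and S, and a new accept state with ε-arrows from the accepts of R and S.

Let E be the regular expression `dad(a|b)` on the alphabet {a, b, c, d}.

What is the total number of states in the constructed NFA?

9

Bottom-up over the parse tree:
Each of the 5 symbol leaves contributes a 2-state fragment.
  a|b = 6 states
  dad(a|b) = 9 states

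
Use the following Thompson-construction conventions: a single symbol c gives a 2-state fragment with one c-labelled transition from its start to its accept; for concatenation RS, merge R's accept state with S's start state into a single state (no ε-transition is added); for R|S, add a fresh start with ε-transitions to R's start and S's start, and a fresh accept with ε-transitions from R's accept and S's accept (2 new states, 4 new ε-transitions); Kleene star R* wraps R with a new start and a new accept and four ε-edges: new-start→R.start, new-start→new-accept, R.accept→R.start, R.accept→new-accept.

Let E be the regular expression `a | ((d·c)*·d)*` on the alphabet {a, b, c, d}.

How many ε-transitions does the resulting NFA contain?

By structural recursion:
Each of the 4 symbol leaves contributes 0 ε-transitions.
  d·c — 0 ε-transitions
  (d·c)* — 4 ε-transitions
  (d·c)*·d — 4 ε-transitions
  ((d·c)*·d)* — 8 ε-transitions
  a | ((d·c)*·d)* — 12 ε-transitions

12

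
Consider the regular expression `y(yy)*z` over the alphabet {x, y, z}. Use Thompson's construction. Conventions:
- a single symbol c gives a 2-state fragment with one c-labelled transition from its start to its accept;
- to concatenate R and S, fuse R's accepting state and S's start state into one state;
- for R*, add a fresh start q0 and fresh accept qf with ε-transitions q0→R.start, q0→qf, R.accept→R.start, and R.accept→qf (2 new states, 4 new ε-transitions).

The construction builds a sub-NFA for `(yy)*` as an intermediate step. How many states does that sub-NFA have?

Fragment for `(yy)*`:
Each of the 2 symbol leaves contributes a 2-state fragment.
  yy = 3 states
  (yy)* = 5 states

5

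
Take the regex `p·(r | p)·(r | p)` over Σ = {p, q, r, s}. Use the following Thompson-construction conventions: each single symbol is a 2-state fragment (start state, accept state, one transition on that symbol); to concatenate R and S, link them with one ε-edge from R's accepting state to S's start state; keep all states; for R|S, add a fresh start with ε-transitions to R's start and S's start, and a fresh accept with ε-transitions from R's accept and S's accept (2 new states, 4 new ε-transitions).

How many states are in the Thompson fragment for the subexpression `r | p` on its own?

Fragment for `r | p`:
Each of the 2 symbol leaves contributes a 2-state fragment.
  r | p — 6 states

6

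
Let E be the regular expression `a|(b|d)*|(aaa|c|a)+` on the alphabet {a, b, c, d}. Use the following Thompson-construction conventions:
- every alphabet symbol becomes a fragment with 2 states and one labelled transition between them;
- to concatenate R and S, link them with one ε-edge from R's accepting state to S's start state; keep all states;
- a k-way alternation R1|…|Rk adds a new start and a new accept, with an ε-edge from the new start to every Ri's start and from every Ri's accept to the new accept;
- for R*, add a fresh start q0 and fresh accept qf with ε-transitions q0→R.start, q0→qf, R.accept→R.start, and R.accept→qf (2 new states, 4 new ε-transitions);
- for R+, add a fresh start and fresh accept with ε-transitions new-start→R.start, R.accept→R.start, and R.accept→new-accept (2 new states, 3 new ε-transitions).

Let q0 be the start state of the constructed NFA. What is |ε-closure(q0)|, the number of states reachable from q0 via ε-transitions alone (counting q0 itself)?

Compute the ε-closure size of each fragment's start state recursively; a symbol fragment's start has no outgoing ε-edge, so its closure is just itself (size 1).
  b|d → new start ε-reaches every alternative's start; none of them accept ε, so the new accept is not reached: |ε-closure| = 1 + 1 + 1 = 3
  (b|d)* → new start has ε-edges to the inner start and to the new accept, so |ε-closure| = 2 + 3 = 5
  aaa → same as the first factor's closure: |ε-closure| = 1
  aaa|c|a → |ε-closure| = 1 + 1 + 1 + 1 = 4 (the new accept is not ε-reachable since no branch accepts ε)
  (aaa|c|a)+ → new start ε-reaches only the body's start; the new accept needs a symbol first: |ε-closure| = 1 + 4 = 5
  a|(b|d)*|(aaa|c|a)+ → |ε-closure| = 1 (new start) + (1 + 5 + 5) + 1 (new accept, since some branch ε-reaches its own accept) = 13

13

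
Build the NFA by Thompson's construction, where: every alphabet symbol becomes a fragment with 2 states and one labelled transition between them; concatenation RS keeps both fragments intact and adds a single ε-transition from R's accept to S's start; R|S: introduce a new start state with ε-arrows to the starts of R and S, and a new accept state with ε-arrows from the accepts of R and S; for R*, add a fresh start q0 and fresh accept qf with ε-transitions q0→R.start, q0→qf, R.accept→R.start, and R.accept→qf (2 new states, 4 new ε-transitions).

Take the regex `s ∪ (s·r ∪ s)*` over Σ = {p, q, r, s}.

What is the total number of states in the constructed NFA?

14

Bottom-up over the parse tree:
Each of the 4 symbol leaves contributes a 2-state fragment.
  s·r — 4 states
  s·r ∪ s — 8 states
  (s·r ∪ s)* — 10 states
  s ∪ (s·r ∪ s)* — 14 states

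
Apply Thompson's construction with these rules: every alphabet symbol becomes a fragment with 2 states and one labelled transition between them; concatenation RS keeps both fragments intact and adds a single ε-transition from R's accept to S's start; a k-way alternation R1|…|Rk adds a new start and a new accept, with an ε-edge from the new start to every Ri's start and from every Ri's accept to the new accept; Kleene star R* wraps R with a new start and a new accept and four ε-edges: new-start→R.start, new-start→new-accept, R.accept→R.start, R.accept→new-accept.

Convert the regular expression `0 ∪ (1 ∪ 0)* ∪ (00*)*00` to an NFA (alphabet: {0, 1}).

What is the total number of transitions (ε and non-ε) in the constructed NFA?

32

Per subexpression:
Each of the 7 symbol leaves contributes 1 transition (1 symbol, 0 ε).
  1 ∪ 0 → 6 transitions (2 symbol, 4 ε)
  (1 ∪ 0)* → 10 transitions (2 symbol, 8 ε)
  0* → 5 transitions (1 symbol, 4 ε)
  00* → 7 transitions (2 symbol, 5 ε)
  (00*)* → 11 transitions (2 symbol, 9 ε)
  (00*)*00 → 15 transitions (4 symbol, 11 ε)
  0 ∪ (1 ∪ 0)* ∪ (00*)*00 → 32 transitions (7 symbol, 25 ε)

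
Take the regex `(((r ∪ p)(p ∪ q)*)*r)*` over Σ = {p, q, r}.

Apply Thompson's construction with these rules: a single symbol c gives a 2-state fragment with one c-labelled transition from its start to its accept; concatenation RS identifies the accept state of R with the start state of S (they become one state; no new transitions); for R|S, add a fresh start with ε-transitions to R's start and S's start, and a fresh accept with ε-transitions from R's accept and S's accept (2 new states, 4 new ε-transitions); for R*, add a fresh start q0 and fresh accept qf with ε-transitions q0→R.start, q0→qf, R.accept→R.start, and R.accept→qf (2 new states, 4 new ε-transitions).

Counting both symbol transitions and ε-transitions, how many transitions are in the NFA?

25

Bottom-up over the parse tree:
Each of the 5 symbol leaves contributes 1 transition (1 symbol, 0 ε).
  r ∪ p = 6 transitions (2 symbol, 4 ε)
  p ∪ q = 6 transitions (2 symbol, 4 ε)
  (p ∪ q)* = 10 transitions (2 symbol, 8 ε)
  (r ∪ p)(p ∪ q)* = 16 transitions (4 symbol, 12 ε)
  ((r ∪ p)(p ∪ q)*)* = 20 transitions (4 symbol, 16 ε)
  ((r ∪ p)(p ∪ q)*)*r = 21 transitions (5 symbol, 16 ε)
  (((r ∪ p)(p ∪ q)*)*r)* = 25 transitions (5 symbol, 20 ε)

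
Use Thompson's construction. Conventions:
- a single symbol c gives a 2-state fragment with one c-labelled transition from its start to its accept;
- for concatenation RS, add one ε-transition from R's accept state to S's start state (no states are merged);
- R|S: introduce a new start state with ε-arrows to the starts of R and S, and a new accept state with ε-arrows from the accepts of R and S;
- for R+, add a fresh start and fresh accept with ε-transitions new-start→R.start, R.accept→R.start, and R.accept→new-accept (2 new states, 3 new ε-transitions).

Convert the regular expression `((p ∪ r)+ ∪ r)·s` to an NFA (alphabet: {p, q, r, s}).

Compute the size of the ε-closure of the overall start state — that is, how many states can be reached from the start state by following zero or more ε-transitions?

6

Work bottom-up. For each fragment F, track |ε-closure(F.start)| and whether F's accept lies in that closure (i.e. whether F accepts ε). A single-symbol fragment has closure size 1 and does not accept ε.
  p ∪ r : new start ε-reaches every alternative's start; none of them accept ε, so the new accept is not reached: C = 1 + 1 + 1 = 3
  (p ∪ r)+ : new start ε-reaches only the body's start; the new accept needs a symbol first: C = 1 + 3 = 4
  (p ∪ r)+ ∪ r : new start ε-reaches every alternative's start; none of them accept ε, so the new accept is not reached: C = 1 + 4 + 1 = 6
  ((p ∪ r)+ ∪ r)·s : same as the first factor's closure: C = 6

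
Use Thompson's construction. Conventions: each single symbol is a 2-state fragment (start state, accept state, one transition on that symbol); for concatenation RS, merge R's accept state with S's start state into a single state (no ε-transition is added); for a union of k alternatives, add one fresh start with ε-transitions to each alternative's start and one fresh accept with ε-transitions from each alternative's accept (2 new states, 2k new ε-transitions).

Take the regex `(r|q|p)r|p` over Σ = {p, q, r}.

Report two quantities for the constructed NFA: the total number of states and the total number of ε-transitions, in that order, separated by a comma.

Per subexpression:
Each of the 5 symbol leaves contributes 2 states and 0 ε-transitions.
  r|q|p = 8 states, 6 ε-transitions
  (r|q|p)r = 9 states, 6 ε-transitions
  (r|q|p)r|p = 13 states, 10 ε-transitions

13, 10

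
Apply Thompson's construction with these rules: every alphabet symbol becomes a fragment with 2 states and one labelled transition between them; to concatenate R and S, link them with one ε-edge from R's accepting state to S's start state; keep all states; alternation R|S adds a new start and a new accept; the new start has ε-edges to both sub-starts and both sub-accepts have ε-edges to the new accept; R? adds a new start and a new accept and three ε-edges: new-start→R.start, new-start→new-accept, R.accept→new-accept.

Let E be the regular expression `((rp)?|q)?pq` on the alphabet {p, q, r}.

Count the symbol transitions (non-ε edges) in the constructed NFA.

5

By structural recursion:
Each of the 5 symbol leaves contributes exactly 1 symbol transition.
  rp = 2 symbol transitions
  (rp)? = 2 symbol transitions
  (rp)?|q = 3 symbol transitions
  ((rp)?|q)? = 3 symbol transitions
  ((rp)?|q)?pq = 5 symbol transitions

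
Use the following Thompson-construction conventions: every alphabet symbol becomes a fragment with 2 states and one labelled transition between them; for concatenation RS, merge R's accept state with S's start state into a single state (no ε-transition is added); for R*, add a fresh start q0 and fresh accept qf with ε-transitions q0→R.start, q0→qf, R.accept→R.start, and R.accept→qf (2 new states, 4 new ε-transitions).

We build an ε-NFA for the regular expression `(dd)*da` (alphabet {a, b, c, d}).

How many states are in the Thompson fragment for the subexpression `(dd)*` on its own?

Fragment for `(dd)*`:
Each of the 2 symbol leaves contributes a 2-state fragment.
  dd : 3 states
  (dd)* : 5 states

5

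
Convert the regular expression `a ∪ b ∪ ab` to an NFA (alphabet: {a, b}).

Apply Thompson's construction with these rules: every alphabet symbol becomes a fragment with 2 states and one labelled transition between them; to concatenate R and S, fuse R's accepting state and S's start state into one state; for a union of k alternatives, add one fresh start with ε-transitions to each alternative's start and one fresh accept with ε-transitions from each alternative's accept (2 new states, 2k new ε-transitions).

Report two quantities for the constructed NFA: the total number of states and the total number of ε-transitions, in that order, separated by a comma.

9, 6

Building bottom-up:
Each of the 4 symbol leaves contributes 2 states and 0 ε-transitions.
  ab : 3 states, 0 ε-transitions
  a ∪ b ∪ ab : 9 states, 6 ε-transitions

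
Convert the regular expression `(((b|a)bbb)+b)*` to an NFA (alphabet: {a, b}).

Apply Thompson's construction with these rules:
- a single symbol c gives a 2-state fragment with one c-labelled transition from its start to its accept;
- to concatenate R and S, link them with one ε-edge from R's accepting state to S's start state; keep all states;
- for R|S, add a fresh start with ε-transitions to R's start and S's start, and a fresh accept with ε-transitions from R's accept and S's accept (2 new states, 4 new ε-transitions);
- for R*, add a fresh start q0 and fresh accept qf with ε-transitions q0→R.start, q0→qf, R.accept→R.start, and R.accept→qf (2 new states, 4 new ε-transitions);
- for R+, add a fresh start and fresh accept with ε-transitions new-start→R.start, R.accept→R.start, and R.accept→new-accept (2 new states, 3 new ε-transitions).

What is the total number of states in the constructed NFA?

Building bottom-up:
Each of the 6 symbol leaves contributes a 2-state fragment.
  b|a = 6 states
  (b|a)bbb = 12 states
  ((b|a)bbb)+ = 14 states
  ((b|a)bbb)+b = 16 states
  (((b|a)bbb)+b)* = 18 states

18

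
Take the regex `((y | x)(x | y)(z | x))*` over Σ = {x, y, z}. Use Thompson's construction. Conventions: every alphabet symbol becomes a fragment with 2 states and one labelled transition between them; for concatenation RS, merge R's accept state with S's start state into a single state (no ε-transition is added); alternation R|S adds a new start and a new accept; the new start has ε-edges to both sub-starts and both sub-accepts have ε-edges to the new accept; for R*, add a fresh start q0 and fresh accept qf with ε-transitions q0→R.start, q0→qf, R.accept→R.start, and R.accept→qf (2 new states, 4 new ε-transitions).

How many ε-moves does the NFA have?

Bottom-up over the parse tree:
Each of the 6 symbol leaves contributes 0 ε-transitions.
  y | x : 4 ε-transitions
  x | y : 4 ε-transitions
  z | x : 4 ε-transitions
  (y | x)(x | y)(z | x) : 12 ε-transitions
  ((y | x)(x | y)(z | x))* : 16 ε-transitions

16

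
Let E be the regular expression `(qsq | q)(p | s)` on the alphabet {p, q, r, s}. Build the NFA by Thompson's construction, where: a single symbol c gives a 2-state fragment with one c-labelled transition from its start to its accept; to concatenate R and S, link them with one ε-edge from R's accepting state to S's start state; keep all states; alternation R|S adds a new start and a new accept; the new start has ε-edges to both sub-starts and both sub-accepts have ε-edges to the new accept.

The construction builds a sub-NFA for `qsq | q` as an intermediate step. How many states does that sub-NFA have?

Fragment for `qsq | q`:
Each of the 4 symbol leaves contributes a 2-state fragment.
  qsq — 6 states
  qsq | q — 10 states

10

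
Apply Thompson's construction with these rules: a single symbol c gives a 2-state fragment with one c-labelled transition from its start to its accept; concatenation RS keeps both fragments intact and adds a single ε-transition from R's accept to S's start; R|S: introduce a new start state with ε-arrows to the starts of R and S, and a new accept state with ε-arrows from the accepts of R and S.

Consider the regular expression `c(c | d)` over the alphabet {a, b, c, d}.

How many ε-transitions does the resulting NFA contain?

By structural recursion:
Each of the 3 symbol leaves contributes 0 ε-transitions.
  c | d : 4 ε-transitions
  c(c | d) : 5 ε-transitions

5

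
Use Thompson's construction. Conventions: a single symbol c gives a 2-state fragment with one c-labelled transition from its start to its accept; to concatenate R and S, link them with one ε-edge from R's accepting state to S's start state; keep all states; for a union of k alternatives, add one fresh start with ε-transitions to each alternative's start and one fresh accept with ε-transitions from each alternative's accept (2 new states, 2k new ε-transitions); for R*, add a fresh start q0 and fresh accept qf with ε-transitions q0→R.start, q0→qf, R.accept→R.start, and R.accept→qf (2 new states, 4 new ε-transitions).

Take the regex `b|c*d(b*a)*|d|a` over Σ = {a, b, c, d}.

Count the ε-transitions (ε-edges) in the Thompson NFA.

Building bottom-up:
Each of the 7 symbol leaves contributes 0 ε-transitions.
  c* : 4 ε-transitions
  b* : 4 ε-transitions
  b*a : 5 ε-transitions
  (b*a)* : 9 ε-transitions
  c*d(b*a)* : 15 ε-transitions
  b|c*d(b*a)*|d|a : 23 ε-transitions

23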